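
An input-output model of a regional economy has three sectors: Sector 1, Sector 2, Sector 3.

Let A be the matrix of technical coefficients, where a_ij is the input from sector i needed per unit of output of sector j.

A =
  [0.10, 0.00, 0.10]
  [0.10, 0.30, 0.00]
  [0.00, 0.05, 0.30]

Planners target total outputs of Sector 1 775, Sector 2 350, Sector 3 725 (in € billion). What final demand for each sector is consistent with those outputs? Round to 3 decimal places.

d_1 = 625.000, d_2 = 167.500, d_3 = 490.000

I − A =
  [   0.90     0.00    -0.10]
  [  -0.10     0.70     0.00]
  [   0.00    -0.05     0.70]
d = (I − A) x:
  d_1 = (+0.90)·775 + (+0.00)·350 + (-0.10)·725 = 625.000
  d_2 = (-0.10)·775 + (+0.70)·350 + (+0.00)·725 = 167.500
  d_3 = (+0.00)·775 + (-0.05)·350 + (+0.70)·725 = 490.000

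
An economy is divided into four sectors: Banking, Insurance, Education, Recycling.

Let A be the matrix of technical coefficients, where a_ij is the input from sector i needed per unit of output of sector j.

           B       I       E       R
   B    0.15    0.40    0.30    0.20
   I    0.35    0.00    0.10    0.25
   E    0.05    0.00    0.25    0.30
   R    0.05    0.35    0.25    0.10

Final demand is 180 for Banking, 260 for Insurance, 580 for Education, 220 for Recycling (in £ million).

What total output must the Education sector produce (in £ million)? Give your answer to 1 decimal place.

I − A =
  [   0.85    -0.40    -0.30    -0.20]
  [  -0.35     1.00    -0.10    -0.25]
  [  -0.05     0.00     0.75    -0.30]
  [  -0.05    -0.35    -0.25     0.90]
Compute the cofactors C_ij = (−1)^(i+j)·(3×3 minor ij) of I−A; the adjugate is their transpose:
adj(I−A) = Cᵀ =
  [ 0.523875   0.324000   0.361750   0.327000]
  [ 0.228500   0.482000   0.244375   0.266125]
  [ 0.092375   0.116750   0.525125   0.228000]
  [ 0.143625   0.237875   0.261000   0.515500]
det(I−A) = Σ_j (I−A)_1j·C_1j = (0.85)(0.523875) + (-0.40)(0.228500) + (-0.30)(0.092375) + (-0.20)(0.143625) = 0.29745625
(I − A)⁻¹ = adj(I−A) / det(I−A) ≈
  [   1.7612     1.0892     1.2161     1.0993]
  [   0.7682     1.6204     0.8215     0.8947]
  [   0.3105     0.3925     1.7654     0.7665]
  [   0.4828     0.7997     0.8774     1.7330]
x = (I − A)⁻¹ d = adj(I−A)·d / det(I−A), with det(I−A) = 0.29745625:
  x_B = (0.523875·180 + 0.324000·260 + 0.361750·580 + 0.327000·220) / 0.29745625 = 460.2925 / 0.29745625 ≈ 1547.4
  x_I = (0.228500·180 + 0.482000·260 + 0.244375·580 + 0.266125·220) / 0.29745625 = 366.735 / 0.29745625 ≈ 1232.9
  x_E = (0.092375·180 + 0.116750·260 + 0.525125·580 + 0.228000·220) / 0.29745625 = 401.715 / 0.29745625 ≈ 1350.5
  x_R = (0.143625·180 + 0.237875·260 + 0.261000·580 + 0.515500·220) / 0.29745625 = 352.49 / 0.29745625 ≈ 1185.0

x_E = 1350.5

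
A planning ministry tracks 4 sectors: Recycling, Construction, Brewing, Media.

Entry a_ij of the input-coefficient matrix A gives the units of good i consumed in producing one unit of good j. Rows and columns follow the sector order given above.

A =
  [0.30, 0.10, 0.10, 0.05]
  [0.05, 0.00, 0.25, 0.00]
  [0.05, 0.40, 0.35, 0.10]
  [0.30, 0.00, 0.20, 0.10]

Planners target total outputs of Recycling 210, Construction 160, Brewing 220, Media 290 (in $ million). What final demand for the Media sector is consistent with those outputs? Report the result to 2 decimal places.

d_M = 154.00

I − A =
  [   0.70    -0.10    -0.10    -0.05]
  [  -0.05     1.00    -0.25     0.00]
  [  -0.05    -0.40     0.65    -0.10]
  [  -0.30     0.00    -0.20     0.90]
d = (I − A) x:
  d_R = (+0.70)·210 + (-0.10)·160 + (-0.10)·220 + (-0.05)·290 = 94.50
  d_C = (-0.05)·210 + (+1.00)·160 + (-0.25)·220 + (+0.00)·290 = 94.50
  d_B = (-0.05)·210 + (-0.40)·160 + (+0.65)·220 + (-0.10)·290 = 39.50
  d_M = (-0.30)·210 + (+0.00)·160 + (-0.20)·220 + (+0.90)·290 = 154.00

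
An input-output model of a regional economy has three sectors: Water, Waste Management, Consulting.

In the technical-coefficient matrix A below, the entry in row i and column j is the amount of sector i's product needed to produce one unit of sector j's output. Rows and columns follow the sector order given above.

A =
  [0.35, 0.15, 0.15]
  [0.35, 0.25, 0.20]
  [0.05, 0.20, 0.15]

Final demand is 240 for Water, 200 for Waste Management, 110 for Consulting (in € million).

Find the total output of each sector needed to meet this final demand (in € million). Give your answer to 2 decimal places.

x_1 = 584.36, x_2 = 622.08, x_3 = 310.16

I − A =
  [   0.65    -0.15    -0.15]
  [  -0.35     0.75    -0.20]
  [  -0.05    -0.20     0.85]
Cofactors of I−A, C_ij = (−1)^(i+j)·(minor ij) (rows/columns in the sector order above):
  C_11 = (0.75)(0.85) − (-0.20)(-0.20) = 0.5975
  C_12 = −[(-0.35)(0.85) − (-0.20)(-0.05)] = 0.3075
  C_13 = (-0.35)(-0.20) − (0.75)(-0.05) = 0.1075
  C_21 = −[(-0.15)(0.85) − (-0.15)(-0.20)] = 0.1575
  C_22 = (0.65)(0.85) − (-0.15)(-0.05) = 0.5450
  C_23 = −[(0.65)(-0.20) − (-0.15)(-0.05)] = 0.1375
  C_31 = (-0.15)(-0.20) − (-0.15)(0.75) = 0.1425
  C_32 = −[(0.65)(-0.20) − (-0.15)(-0.35)] = 0.1825
  C_33 = (0.65)(0.75) − (-0.15)(-0.35) = 0.4350
det(I−A) = Σ_j (I−A)_1j·C_1j = (0.65)(0.5975) + (-0.15)(0.3075) + (-0.15)(0.1075) = 0.326125
adj(I−A) = Cᵀ =
  [ 0.5975   0.1575   0.1425]
  [ 0.3075   0.5450   0.1825]
  [ 0.1075   0.1375   0.4350]
(I − A)⁻¹ = adj(I−A) / det(I−A) ≈
  [   1.8321     0.4829     0.4369]
  [   0.9429     1.6711     0.5596]
  [   0.3296     0.4216     1.3338]
x = (I − A)⁻¹ d = adj(I−A)·d / det(I−A), with det(I−A) = 0.326125:
  x_1 = (0.5975·240 + 0.1575·200 + 0.1425·110) / 0.326125 = 190.575 / 0.326125 ≈ 584.36
  x_2 = (0.3075·240 + 0.5450·200 + 0.1825·110) / 0.326125 = 202.875 / 0.326125 ≈ 622.08
  x_3 = (0.1075·240 + 0.1375·200 + 0.4350·110) / 0.326125 = 101.15 / 0.326125 ≈ 310.16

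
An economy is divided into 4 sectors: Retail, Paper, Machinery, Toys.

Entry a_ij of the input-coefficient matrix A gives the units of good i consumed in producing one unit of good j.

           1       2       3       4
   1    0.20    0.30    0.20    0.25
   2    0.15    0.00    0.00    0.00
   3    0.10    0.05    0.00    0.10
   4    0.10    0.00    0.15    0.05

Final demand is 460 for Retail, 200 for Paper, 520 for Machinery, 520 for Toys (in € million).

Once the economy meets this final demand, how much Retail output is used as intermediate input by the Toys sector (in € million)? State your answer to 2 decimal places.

z_14 = 195.74

I − A =
  [   0.80    -0.30    -0.20    -0.25]
  [  -0.15     1.00     0.00     0.00]
  [  -0.10    -0.05     1.00    -0.10]
  [  -0.10     0.00    -0.15     0.95]
Compute the cofactors C_ij = (−1)^(i+j)·(3×3 minor ij) of I−A; the adjugate is their transpose:
adj(I−A) = Cᵀ =
  [ 0.935000   0.291875   0.227500   0.270000]
  [ 0.140250   0.698250   0.034125   0.040500]
  [ 0.112125   0.068250   0.692250   0.102375]
  [ 0.116125   0.041500   0.133250   0.733500]
det(I−A) = Σ_j (I−A)_1j·C_1j = (0.80)(0.935000) + (-0.30)(0.140250) + (-0.20)(0.112125) + (-0.25)(0.116125) = 0.65446875
(I − A)⁻¹ = adj(I−A) / det(I−A) ≈
  [   1.4286     0.4460     0.3476     0.4125]
  [   0.2143     1.0669     0.0521     0.0619]
  [   0.1713     0.1043     1.0577     0.1564]
  [   0.1774     0.0634     0.2036     1.1208]
First solve x = (I − A)⁻¹ d = adj(I−A)·d / det(I−A); in particular x_4 = (0.116125·460 + 0.041500·200 + 0.133250·520 + 0.733500·520) / 0.65446875 = 512.4275 / 0.65446875 ≈ 782.9671.
Intermediate flow from 1 to 4: z_14 = a_14 · x_4 = 0.25 × 512.4275 / 0.65446875 = 128.106875 / 0.65446875 ≈ 195.74.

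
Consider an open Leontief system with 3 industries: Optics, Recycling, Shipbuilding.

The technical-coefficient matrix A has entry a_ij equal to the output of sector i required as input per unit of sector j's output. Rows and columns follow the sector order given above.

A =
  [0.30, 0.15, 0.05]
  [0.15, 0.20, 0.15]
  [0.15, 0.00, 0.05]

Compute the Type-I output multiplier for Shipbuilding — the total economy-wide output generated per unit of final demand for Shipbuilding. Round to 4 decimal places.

I − A =
  [   0.70    -0.15    -0.05]
  [  -0.15     0.80    -0.15]
  [  -0.15     0.00     0.95]
Cofactors of I−A, C_ij = (−1)^(i+j)·(minor ij) (rows/columns in the sector order above):
  C_11 = (0.80)(0.95) − (-0.15)(0.00) = 0.7600
  C_12 = −[(-0.15)(0.95) − (-0.15)(-0.15)] = 0.1650
  C_13 = (-0.15)(0.00) − (0.80)(-0.15) = 0.1200
  C_21 = −[(-0.15)(0.95) − (-0.05)(0.00)] = 0.1425
  C_22 = (0.70)(0.95) − (-0.05)(-0.15) = 0.6575
  C_23 = −[(0.70)(0.00) − (-0.15)(-0.15)] = 0.0225
  C_31 = (-0.15)(-0.15) − (-0.05)(0.80) = 0.0625
  C_32 = −[(0.70)(-0.15) − (-0.05)(-0.15)] = 0.1125
  C_33 = (0.70)(0.80) − (-0.15)(-0.15) = 0.5375
det(I−A) = Σ_j (I−A)_1j·C_1j = (0.70)(0.7600) + (-0.15)(0.1650) + (-0.05)(0.1200) = 0.50125
adj(I−A) = Cᵀ =
  [ 0.7600   0.1425   0.0625]
  [ 0.1650   0.6575   0.1125]
  [ 0.1200   0.0225   0.5375]
(I − A)⁻¹ = adj(I−A) / det(I−A) ≈
  [   1.51621     0.28429     0.12469]
  [   0.32918     1.31172     0.22444]
  [   0.23940     0.04489     1.07232]
The output multiplier for sector j is the column-j sum of the Leontief inverse (I − A)⁻¹ = adj(I−A) / det(I−A).
Column 3 of adj(I−A): (0.0625, 0.1125, 0.5375); det(I−A) = 0.50125.
m_3 = (0.0625 + 0.1125 + 0.5375) / 0.50125 = 0.7125 / 0.50125 ≈ 1.4214.

m_3 = 1.4214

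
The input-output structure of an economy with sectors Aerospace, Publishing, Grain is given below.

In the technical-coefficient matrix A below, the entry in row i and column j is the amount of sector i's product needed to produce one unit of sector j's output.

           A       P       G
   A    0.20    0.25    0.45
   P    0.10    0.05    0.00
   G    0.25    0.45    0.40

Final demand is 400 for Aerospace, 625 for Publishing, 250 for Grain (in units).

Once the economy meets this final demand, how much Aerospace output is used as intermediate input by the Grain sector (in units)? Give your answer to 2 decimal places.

I − A =
  [   0.80    -0.25    -0.45]
  [  -0.10     0.95     0.00]
  [  -0.25    -0.45     0.60]
Cofactors of I−A, C_ij = (−1)^(i+j)·(minor ij) (rows/columns in the sector order above):
  C_11 = (0.95)(0.60) − (0.00)(-0.45) = 0.5700
  C_12 = −[(-0.10)(0.60) − (0.00)(-0.25)] = 0.0600
  C_13 = (-0.10)(-0.45) − (0.95)(-0.25) = 0.2825
  C_21 = −[(-0.25)(0.60) − (-0.45)(-0.45)] = 0.3525
  C_22 = (0.80)(0.60) − (-0.45)(-0.25) = 0.3675
  C_23 = −[(0.80)(-0.45) − (-0.25)(-0.25)] = 0.4225
  C_31 = (-0.25)(0.00) − (-0.45)(0.95) = 0.4275
  C_32 = −[(0.80)(0.00) − (-0.45)(-0.10)] = 0.0450
  C_33 = (0.80)(0.95) − (-0.25)(-0.10) = 0.7350
det(I−A) = Σ_j (I−A)_1j·C_1j = (0.80)(0.5700) + (-0.25)(0.0600) + (-0.45)(0.2825) = 0.313875
adj(I−A) = Cᵀ =
  [ 0.5700   0.3525   0.4275]
  [ 0.0600   0.3675   0.0450]
  [ 0.2825   0.4225   0.7350]
(I − A)⁻¹ = adj(I−A) / det(I−A) ≈
  [   1.8160     1.1231     1.3620]
  [   0.1912     1.1708     0.1434]
  [   0.9000     1.3461     2.3417]
First solve x = (I − A)⁻¹ d = adj(I−A)·d / det(I−A); in particular x_G = (0.2825·400 + 0.4225·625 + 0.7350·250) / 0.313875 = 560.8125 / 0.313875 ≈ 1786.7384.
Intermediate flow from A to G: z_AG = a_AG · x_G = 0.45 × 560.8125 / 0.313875 = 252.365625 / 0.313875 ≈ 804.03.

z_AG = 804.03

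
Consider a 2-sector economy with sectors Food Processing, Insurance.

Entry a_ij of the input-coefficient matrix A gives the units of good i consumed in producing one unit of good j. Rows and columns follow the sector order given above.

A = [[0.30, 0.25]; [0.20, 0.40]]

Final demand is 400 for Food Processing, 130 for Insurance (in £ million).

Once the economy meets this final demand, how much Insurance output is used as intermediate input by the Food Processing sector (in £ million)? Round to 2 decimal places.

z_21 = 147.30

I − A =
  [   0.70    -0.25]
  [  -0.20     0.60]
det(I−A) = (0.70)(0.60) − (-0.25)(-0.20) = 0.3700
adj(I−A) = [[0.60, 0.25], [0.20, 0.70]]
(I − A)⁻¹ = adj(I−A) / det(I−A) ≈
  [   1.6216     0.6757]
  [   0.5405     1.8919]
First solve x = (I − A)⁻¹ d = adj(I−A)·d / det(I−A); in particular x_1 = (0.60·400 + 0.25·130) / 0.3700 = 272.50 / 0.3700 ≈ 736.4865.
Intermediate flow from 2 to 1: z_21 = a_21 · x_1 = 0.20 × 272.50 / 0.3700 = 54.50 / 0.3700 ≈ 147.30.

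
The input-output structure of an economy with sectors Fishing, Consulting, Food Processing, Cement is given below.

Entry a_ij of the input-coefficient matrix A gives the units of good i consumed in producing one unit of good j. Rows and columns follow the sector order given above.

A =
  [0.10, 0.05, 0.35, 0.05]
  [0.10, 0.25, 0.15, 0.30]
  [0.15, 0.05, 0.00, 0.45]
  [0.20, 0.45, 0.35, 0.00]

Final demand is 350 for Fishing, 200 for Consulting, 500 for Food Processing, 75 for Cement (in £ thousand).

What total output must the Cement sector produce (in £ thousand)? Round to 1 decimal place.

I − A =
  [   0.90    -0.05    -0.35    -0.05]
  [  -0.10     0.75    -0.15    -0.30]
  [  -0.15    -0.05     1.00    -0.45]
  [  -0.20    -0.45    -0.35     1.00]
Compute the cofactors C_ij = (−1)^(i+j)·(3×3 minor ij) of I−A; the adjugate is their transpose:
adj(I−A) = Cᵀ =
  [ 0.453750   0.153875   0.244500   0.178875]
  [ 0.196000   0.661625   0.285750   0.336875]
  [ 0.188000   0.242125   0.535750   0.323125]
  [ 0.244750   0.413250   0.365000   0.621000]
det(I−A) = Σ_j (I−A)_1j·C_1j = (0.90)(0.453750) + (-0.05)(0.196000) + (-0.35)(0.188000) + (-0.05)(0.244750) = 0.3205375
(I − A)⁻¹ = adj(I−A) / det(I−A) ≈
  [   1.4156     0.4801     0.7628     0.5580]
  [   0.6115     2.0641     0.8915     1.0510]
  [   0.5865     0.7554     1.6714     1.0081]
  [   0.7636     1.2892     1.1387     1.9374]
x = (I − A)⁻¹ d = adj(I−A)·d / det(I−A), with det(I−A) = 0.3205375:
  x_1 = (0.453750·350 + 0.153875·200 + 0.244500·500 + 0.178875·75) / 0.3205375 = 325.253125 / 0.3205375 ≈ 1014.7
  x_2 = (0.196000·350 + 0.661625·200 + 0.285750·500 + 0.336875·75) / 0.3205375 = 369.065625 / 0.3205375 ≈ 1151.4
  x_3 = (0.188000·350 + 0.242125·200 + 0.535750·500 + 0.323125·75) / 0.3205375 = 406.334375 / 0.3205375 ≈ 1267.7
  x_4 = (0.244750·350 + 0.413250·200 + 0.365000·500 + 0.621000·75) / 0.3205375 = 397.3875 / 0.3205375 ≈ 1239.8

x_4 = 1239.8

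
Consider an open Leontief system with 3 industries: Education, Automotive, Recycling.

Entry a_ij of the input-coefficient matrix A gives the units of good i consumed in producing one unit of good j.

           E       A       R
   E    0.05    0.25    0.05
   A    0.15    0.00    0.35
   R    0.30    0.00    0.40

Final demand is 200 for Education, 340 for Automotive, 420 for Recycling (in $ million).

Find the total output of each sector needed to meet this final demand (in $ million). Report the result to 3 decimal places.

I − A =
  [   0.95    -0.25    -0.05]
  [  -0.15     1.00    -0.35]
  [  -0.30     0.00     0.60]
Cofactors of I−A, C_ij = (−1)^(i+j)·(minor ij) (rows/columns in the sector order above):
  C_11 = (1.00)(0.60) − (-0.35)(0.00) = 0.6000
  C_12 = −[(-0.15)(0.60) − (-0.35)(-0.30)] = 0.1950
  C_13 = (-0.15)(0.00) − (1.00)(-0.30) = 0.3000
  C_21 = −[(-0.25)(0.60) − (-0.05)(0.00)] = 0.1500
  C_22 = (0.95)(0.60) − (-0.05)(-0.30) = 0.5550
  C_23 = −[(0.95)(0.00) − (-0.25)(-0.30)] = 0.0750
  C_31 = (-0.25)(-0.35) − (-0.05)(1.00) = 0.1375
  C_32 = −[(0.95)(-0.35) − (-0.05)(-0.15)] = 0.3400
  C_33 = (0.95)(1.00) − (-0.25)(-0.15) = 0.9125
det(I−A) = Σ_j (I−A)_1j·C_1j = (0.95)(0.6000) + (-0.25)(0.1950) + (-0.05)(0.3000) = 0.50625
adj(I−A) = Cᵀ =
  [ 0.6000   0.1500   0.1375]
  [ 0.1950   0.5550   0.3400]
  [ 0.3000   0.0750   0.9125]
(I − A)⁻¹ = adj(I−A) / det(I−A) ≈
  [   1.1852     0.2963     0.2716]
  [   0.3852     1.0963     0.6716]
  [   0.5926     0.1481     1.8025]
x = (I − A)⁻¹ d = adj(I−A)·d / det(I−A), with det(I−A) = 0.50625:
  x_E = (0.6000·200 + 0.1500·340 + 0.1375·420) / 0.50625 = 228.75 / 0.50625 ≈ 451.852
  x_A = (0.1950·200 + 0.5550·340 + 0.3400·420) / 0.50625 = 370.50 / 0.50625 ≈ 731.852
  x_R = (0.3000·200 + 0.0750·340 + 0.9125·420) / 0.50625 = 468.75 / 0.50625 ≈ 925.926

x_E = 451.852, x_A = 731.852, x_R = 925.926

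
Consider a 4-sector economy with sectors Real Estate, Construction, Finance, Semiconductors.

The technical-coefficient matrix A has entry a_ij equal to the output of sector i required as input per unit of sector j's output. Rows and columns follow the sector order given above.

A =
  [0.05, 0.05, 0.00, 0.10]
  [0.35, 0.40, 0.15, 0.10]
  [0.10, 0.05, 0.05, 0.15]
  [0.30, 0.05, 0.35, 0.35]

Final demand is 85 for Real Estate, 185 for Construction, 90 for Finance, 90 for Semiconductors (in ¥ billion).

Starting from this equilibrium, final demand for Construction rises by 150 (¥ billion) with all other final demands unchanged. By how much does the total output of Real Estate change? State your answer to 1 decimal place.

I − A =
  [   0.95    -0.05     0.00    -0.10]
  [  -0.35     0.60    -0.15    -0.10]
  [  -0.10    -0.05     0.95    -0.15]
  [  -0.30    -0.05    -0.35     0.65]
Compute the cofactors C_ij = (−1)^(i+j)·(3×3 minor ij) of I−A; the adjugate is their transpose:
adj(I−A) = Cᵀ =
  [ 0.326500   0.034750   0.028375   0.062125]
  [ 0.246250   0.504750   0.133625   0.146375]
  [ 0.081000   0.042500   0.333125   0.095875]
  [ 0.213250   0.077750   0.202750   0.517000]
det(I−A) = Σ_j (I−A)_1j·C_1j = (0.95)(0.326500) + (-0.05)(0.246250) + (0.00)(0.081000) + (-0.10)(0.213250) = 0.2765375
(I − A)⁻¹ = adj(I−A) / det(I−A) ≈
  [   1.1807     0.1257     0.1026     0.2247]
  [   0.8905     1.8252     0.4832     0.5293]
  [   0.2929     0.1537     1.2046     0.3467]
  [   0.7711     0.2812     0.7332     1.8695]
Δx = (I − A)⁻¹ Δd with Δd having +150 in the Construction component and 0 elsewhere.
So Δx_R = L_RC · (+150), where L_RC = adj(I−A)_RC / det(I−A) = 0.034750 / 0.2765375.
Δx_R = 0.034750 × (+150) / 0.2765375 = 5.2125 / 0.2765375 ≈ 18.8.

Δx_R = 18.8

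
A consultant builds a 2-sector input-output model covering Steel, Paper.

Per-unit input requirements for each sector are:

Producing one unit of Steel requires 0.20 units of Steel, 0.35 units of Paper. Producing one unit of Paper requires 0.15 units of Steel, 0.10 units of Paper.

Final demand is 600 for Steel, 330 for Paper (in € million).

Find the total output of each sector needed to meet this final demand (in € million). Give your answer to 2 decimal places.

x_S = 883.15, x_P = 710.11

I − A =
  [   0.80    -0.15]
  [  -0.35     0.90]
det(I−A) = (0.80)(0.90) − (-0.15)(-0.35) = 0.6675
adj(I−A) = [[0.90, 0.15], [0.35, 0.80]]
(I − A)⁻¹ = adj(I−A) / det(I−A) ≈
  [   1.3483     0.2247]
  [   0.5243     1.1985]
x = (I − A)⁻¹ d = adj(I−A)·d / det(I−A), with det(I−A) = 0.6675:
  x_S = (0.90·600 + 0.15·330) / 0.6675 = 589.50 / 0.6675 ≈ 883.15
  x_P = (0.35·600 + 0.80·330) / 0.6675 = 474.00 / 0.6675 ≈ 710.11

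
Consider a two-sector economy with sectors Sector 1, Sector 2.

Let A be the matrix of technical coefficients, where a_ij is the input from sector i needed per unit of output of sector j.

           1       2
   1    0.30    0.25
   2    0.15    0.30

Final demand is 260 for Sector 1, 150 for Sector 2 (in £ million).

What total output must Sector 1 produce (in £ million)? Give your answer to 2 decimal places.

I − A =
  [   0.70    -0.25]
  [  -0.15     0.70]
det(I−A) = (0.70)(0.70) − (-0.25)(-0.15) = 0.4525
adj(I−A) = [[0.70, 0.25], [0.15, 0.70]]
(I − A)⁻¹ = adj(I−A) / det(I−A) ≈
  [   1.5470     0.5525]
  [   0.3315     1.5470]
x = (I − A)⁻¹ d = adj(I−A)·d / det(I−A), with det(I−A) = 0.4525:
  x_1 = (0.70·260 + 0.25·150) / 0.4525 = 219.50 / 0.4525 ≈ 485.08
  x_2 = (0.15·260 + 0.70·150) / 0.4525 = 144.00 / 0.4525 ≈ 318.23

x_1 = 485.08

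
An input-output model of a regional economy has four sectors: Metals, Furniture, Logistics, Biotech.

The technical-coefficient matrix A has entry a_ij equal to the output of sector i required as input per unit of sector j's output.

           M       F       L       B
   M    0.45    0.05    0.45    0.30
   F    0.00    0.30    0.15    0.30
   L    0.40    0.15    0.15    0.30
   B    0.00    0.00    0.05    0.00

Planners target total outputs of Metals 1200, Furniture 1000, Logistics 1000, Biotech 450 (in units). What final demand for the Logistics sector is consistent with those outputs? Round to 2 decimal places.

d_L = 85.00

I − A =
  [   0.55    -0.05    -0.45    -0.30]
  [   0.00     0.70    -0.15    -0.30]
  [  -0.40    -0.15     0.85    -0.30]
  [   0.00     0.00    -0.05     1.00]
d = (I − A) x:
  d_M = (+0.55)·1200 + (-0.05)·1000 + (-0.45)·1000 + (-0.30)·450 = 25.00
  d_F = (+0.00)·1200 + (+0.70)·1000 + (-0.15)·1000 + (-0.30)·450 = 415.00
  d_L = (-0.40)·1200 + (-0.15)·1000 + (+0.85)·1000 + (-0.30)·450 = 85.00
  d_B = (+0.00)·1200 + (+0.00)·1000 + (-0.05)·1000 + (+1.00)·450 = 400.00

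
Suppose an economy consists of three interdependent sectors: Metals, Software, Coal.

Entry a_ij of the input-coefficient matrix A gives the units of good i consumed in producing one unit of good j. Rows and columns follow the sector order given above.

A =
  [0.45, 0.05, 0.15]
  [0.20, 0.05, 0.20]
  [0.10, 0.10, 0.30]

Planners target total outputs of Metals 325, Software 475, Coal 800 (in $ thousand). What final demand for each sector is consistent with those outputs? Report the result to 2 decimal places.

I − A =
  [   0.55    -0.05    -0.15]
  [  -0.20     0.95    -0.20]
  [  -0.10    -0.10     0.70]
d = (I − A) x:
  d_1 = (+0.55)·325 + (-0.05)·475 + (-0.15)·800 = 35.00
  d_2 = (-0.20)·325 + (+0.95)·475 + (-0.20)·800 = 226.25
  d_3 = (-0.10)·325 + (-0.10)·475 + (+0.70)·800 = 480.00

d_1 = 35.00, d_2 = 226.25, d_3 = 480.00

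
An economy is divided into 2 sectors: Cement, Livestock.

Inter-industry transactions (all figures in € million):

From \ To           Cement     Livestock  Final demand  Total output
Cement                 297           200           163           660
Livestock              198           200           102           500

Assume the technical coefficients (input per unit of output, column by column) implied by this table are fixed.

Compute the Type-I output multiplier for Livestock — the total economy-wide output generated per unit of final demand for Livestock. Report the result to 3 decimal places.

Technical coefficients a_ij = z_ij / X_j:
  a_CC = 297/660 = 0.45, a_LC = 198/660 = 0.30
  a_CL = 200/500 = 0.40, a_LL = 200/500 = 0.40
I − A =
  [   0.55    -0.40]
  [  -0.30     0.60]
det(I−A) = (0.55)(0.60) − (-0.40)(-0.30) = 0.2100
adj(I−A) = [[0.60, 0.40], [0.30, 0.55]]
(I − A)⁻¹ = adj(I−A) / det(I−A) ≈
  [   2.8571     1.9048]
  [   1.4286     2.6190]
The output multiplier for sector j is the column-j sum of the Leontief inverse (I − A)⁻¹ = adj(I−A) / det(I−A).
Column L of adj(I−A): (0.40, 0.55); det(I−A) = 0.2100.
m_L = (0.40 + 0.55) / 0.2100 = 0.95 / 0.2100 ≈ 4.524.

m_L = 4.524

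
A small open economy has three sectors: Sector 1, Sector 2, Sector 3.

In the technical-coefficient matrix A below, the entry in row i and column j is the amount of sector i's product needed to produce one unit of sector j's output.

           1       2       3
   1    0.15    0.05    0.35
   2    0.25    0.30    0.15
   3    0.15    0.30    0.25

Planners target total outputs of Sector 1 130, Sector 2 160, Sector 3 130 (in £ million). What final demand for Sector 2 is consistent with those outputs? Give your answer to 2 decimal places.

d_2 = 60.00

I − A =
  [   0.85    -0.05    -0.35]
  [  -0.25     0.70    -0.15]
  [  -0.15    -0.30     0.75]
d = (I − A) x:
  d_1 = (+0.85)·130 + (-0.05)·160 + (-0.35)·130 = 57.00
  d_2 = (-0.25)·130 + (+0.70)·160 + (-0.15)·130 = 60.00
  d_3 = (-0.15)·130 + (-0.30)·160 + (+0.75)·130 = 30.00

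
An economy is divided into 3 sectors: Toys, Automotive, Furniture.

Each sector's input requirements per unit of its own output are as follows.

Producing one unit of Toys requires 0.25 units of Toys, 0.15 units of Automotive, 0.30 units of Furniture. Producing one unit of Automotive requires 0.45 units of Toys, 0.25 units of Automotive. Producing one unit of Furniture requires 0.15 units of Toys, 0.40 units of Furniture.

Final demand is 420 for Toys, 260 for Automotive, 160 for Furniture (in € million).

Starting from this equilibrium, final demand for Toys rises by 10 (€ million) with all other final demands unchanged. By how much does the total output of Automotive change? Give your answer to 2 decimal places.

Δx_A = 3.42

I − A =
  [   0.75    -0.45    -0.15]
  [  -0.15     0.75     0.00]
  [  -0.30     0.00     0.60]
Cofactors of I−A, C_ij = (−1)^(i+j)·(minor ij) (rows/columns in the sector order above):
  C_11 = (0.75)(0.60) − (0.00)(0.00) = 0.4500
  C_12 = −[(-0.15)(0.60) − (0.00)(-0.30)] = 0.0900
  C_13 = (-0.15)(0.00) − (0.75)(-0.30) = 0.2250
  C_21 = −[(-0.45)(0.60) − (-0.15)(0.00)] = 0.2700
  C_22 = (0.75)(0.60) − (-0.15)(-0.30) = 0.4050
  C_23 = −[(0.75)(0.00) − (-0.45)(-0.30)] = 0.1350
  C_31 = (-0.45)(0.00) − (-0.15)(0.75) = 0.1125
  C_32 = −[(0.75)(0.00) − (-0.15)(-0.15)] = 0.0225
  C_33 = (0.75)(0.75) − (-0.45)(-0.15) = 0.4950
det(I−A) = Σ_j (I−A)_1j·C_1j = (0.75)(0.4500) + (-0.45)(0.0900) + (-0.15)(0.2250) = 0.26325
adj(I−A) = Cᵀ =
  [ 0.4500   0.2700   0.1125]
  [ 0.0900   0.4050   0.0225]
  [ 0.2250   0.1350   0.4950]
(I − A)⁻¹ = adj(I−A) / det(I−A) ≈
  [   1.7094     1.0256     0.4274]
  [   0.3419     1.5385     0.0855]
  [   0.8547     0.5128     1.8803]
Δx = (I − A)⁻¹ Δd with Δd having +10 in the Toys component and 0 elsewhere.
So Δx_A = L_AT · (+10), where L_AT = adj(I−A)_AT / det(I−A) = 0.0900 / 0.26325.
Δx_A = 0.0900 × (+10) / 0.26325 = 0.90 / 0.26325 ≈ 3.42.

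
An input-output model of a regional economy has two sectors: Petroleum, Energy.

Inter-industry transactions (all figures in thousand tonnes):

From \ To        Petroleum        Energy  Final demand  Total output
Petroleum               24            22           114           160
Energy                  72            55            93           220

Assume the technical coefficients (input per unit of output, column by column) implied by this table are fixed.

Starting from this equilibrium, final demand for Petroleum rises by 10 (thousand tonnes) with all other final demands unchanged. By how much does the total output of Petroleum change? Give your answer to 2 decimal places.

Δx_P = 12.66

Technical coefficients a_ij = z_ij / X_j:
  a_PP = 24/160 = 0.15, a_EP = 72/160 = 0.45
  a_PE = 22/220 = 0.10, a_EE = 55/220 = 0.25
I − A =
  [   0.85    -0.10]
  [  -0.45     0.75]
det(I−A) = (0.85)(0.75) − (-0.10)(-0.45) = 0.5925
adj(I−A) = [[0.75, 0.10], [0.45, 0.85]]
(I − A)⁻¹ = adj(I−A) / det(I−A) ≈
  [   1.2658     0.1688]
  [   0.7595     1.4346]
Δx = (I − A)⁻¹ Δd with Δd having +10 in the Petroleum component and 0 elsewhere.
So Δx_P = L_PP · (+10), where L_PP = adj(I−A)_PP / det(I−A) = 0.75 / 0.5925.
Δx_P = 0.75 × (+10) / 0.5925 = 7.50 / 0.5925 ≈ 12.66.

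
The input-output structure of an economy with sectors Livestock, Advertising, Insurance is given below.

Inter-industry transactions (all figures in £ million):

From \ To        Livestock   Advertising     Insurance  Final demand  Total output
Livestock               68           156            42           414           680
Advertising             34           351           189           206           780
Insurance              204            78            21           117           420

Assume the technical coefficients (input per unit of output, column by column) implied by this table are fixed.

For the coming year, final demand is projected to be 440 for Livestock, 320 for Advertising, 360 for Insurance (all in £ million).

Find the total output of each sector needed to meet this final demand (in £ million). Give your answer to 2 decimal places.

Technical coefficients a_ij = z_ij / X_j:
  a_11 = 68/680 = 0.10, a_21 = 34/680 = 0.05, a_31 = 204/680 = 0.30
  a_12 = 156/780 = 0.20, a_22 = 351/780 = 0.45, a_32 = 78/780 = 0.10
  a_13 = 42/420 = 0.10, a_23 = 189/420 = 0.45, a_33 = 21/420 = 0.05
I − A =
  [   0.90    -0.20    -0.10]
  [  -0.05     0.55    -0.45]
  [  -0.30    -0.10     0.95]
Cofactors of I−A, C_ij = (−1)^(i+j)·(minor ij) (rows/columns in the sector order above):
  C_11 = (0.55)(0.95) − (-0.45)(-0.10) = 0.4775
  C_12 = −[(-0.05)(0.95) − (-0.45)(-0.30)] = 0.1825
  C_13 = (-0.05)(-0.10) − (0.55)(-0.30) = 0.1700
  C_21 = −[(-0.20)(0.95) − (-0.10)(-0.10)] = 0.2000
  C_22 = (0.90)(0.95) − (-0.10)(-0.30) = 0.8250
  C_23 = −[(0.90)(-0.10) − (-0.20)(-0.30)] = 0.1500
  C_31 = (-0.20)(-0.45) − (-0.10)(0.55) = 0.1450
  C_32 = −[(0.90)(-0.45) − (-0.10)(-0.05)] = 0.4100
  C_33 = (0.90)(0.55) − (-0.20)(-0.05) = 0.4850
det(I−A) = Σ_j (I−A)_1j·C_1j = (0.90)(0.4775) + (-0.20)(0.1825) + (-0.10)(0.1700) = 0.37625
adj(I−A) = Cᵀ =
  [ 0.4775   0.2000   0.1450]
  [ 0.1825   0.8250   0.4100]
  [ 0.1700   0.1500   0.4850]
(I − A)⁻¹ = adj(I−A) / det(I−A) ≈
  [   1.2691     0.5316     0.3854]
  [   0.4850     2.1927     1.0897]
  [   0.4518     0.3987     1.2890]
x = (I − A)⁻¹ d = adj(I−A)·d / det(I−A), with det(I−A) = 0.37625:
  x_1 = (0.4775·440 + 0.2000·320 + 0.1450·360) / 0.37625 = 326.30 / 0.37625 ≈ 867.24
  x_2 = (0.1825·440 + 0.8250·320 + 0.4100·360) / 0.37625 = 491.90 / 0.37625 ≈ 1307.38
  x_3 = (0.1700·440 + 0.1500·320 + 0.4850·360) / 0.37625 = 297.40 / 0.37625 ≈ 790.43

x_1 = 867.24, x_2 = 1307.38, x_3 = 790.43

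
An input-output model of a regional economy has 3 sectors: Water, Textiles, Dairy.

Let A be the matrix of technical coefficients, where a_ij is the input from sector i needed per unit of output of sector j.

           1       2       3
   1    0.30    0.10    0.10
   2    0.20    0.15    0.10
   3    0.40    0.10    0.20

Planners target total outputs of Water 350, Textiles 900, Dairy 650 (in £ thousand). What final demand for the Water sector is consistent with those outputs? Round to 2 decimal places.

d_1 = 90.00

I − A =
  [   0.70    -0.10    -0.10]
  [  -0.20     0.85    -0.10]
  [  -0.40    -0.10     0.80]
d = (I − A) x:
  d_1 = (+0.70)·350 + (-0.10)·900 + (-0.10)·650 = 90.00
  d_2 = (-0.20)·350 + (+0.85)·900 + (-0.10)·650 = 630.00
  d_3 = (-0.40)·350 + (-0.10)·900 + (+0.80)·650 = 290.00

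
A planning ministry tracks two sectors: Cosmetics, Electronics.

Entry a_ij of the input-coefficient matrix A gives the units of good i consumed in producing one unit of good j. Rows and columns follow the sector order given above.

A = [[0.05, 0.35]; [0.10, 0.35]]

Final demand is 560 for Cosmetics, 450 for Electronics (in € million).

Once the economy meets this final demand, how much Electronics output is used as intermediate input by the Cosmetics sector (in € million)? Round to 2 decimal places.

I − A =
  [   0.95    -0.35]
  [  -0.10     0.65]
det(I−A) = (0.95)(0.65) − (-0.35)(-0.10) = 0.5825
adj(I−A) = [[0.65, 0.35], [0.10, 0.95]]
(I − A)⁻¹ = adj(I−A) / det(I−A) ≈
  [   1.1159     0.6009]
  [   0.1717     1.6309]
First solve x = (I − A)⁻¹ d = adj(I−A)·d / det(I−A); in particular x_1 = (0.65·560 + 0.35·450) / 0.5825 = 521.50 / 0.5825 ≈ 895.2790.
Intermediate flow from 2 to 1: z_21 = a_21 · x_1 = 0.10 × 521.50 / 0.5825 = 52.15 / 0.5825 ≈ 89.53.

z_21 = 89.53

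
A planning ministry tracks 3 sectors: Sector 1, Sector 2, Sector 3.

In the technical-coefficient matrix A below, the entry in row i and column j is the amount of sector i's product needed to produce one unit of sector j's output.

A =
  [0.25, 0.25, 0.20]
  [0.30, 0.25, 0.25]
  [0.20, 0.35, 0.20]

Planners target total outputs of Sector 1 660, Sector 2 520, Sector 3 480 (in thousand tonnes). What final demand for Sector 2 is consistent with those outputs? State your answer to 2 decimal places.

d_2 = 72.00

I − A =
  [   0.75    -0.25    -0.20]
  [  -0.30     0.75    -0.25]
  [  -0.20    -0.35     0.80]
d = (I − A) x:
  d_1 = (+0.75)·660 + (-0.25)·520 + (-0.20)·480 = 269.00
  d_2 = (-0.30)·660 + (+0.75)·520 + (-0.25)·480 = 72.00
  d_3 = (-0.20)·660 + (-0.35)·520 + (+0.80)·480 = 70.00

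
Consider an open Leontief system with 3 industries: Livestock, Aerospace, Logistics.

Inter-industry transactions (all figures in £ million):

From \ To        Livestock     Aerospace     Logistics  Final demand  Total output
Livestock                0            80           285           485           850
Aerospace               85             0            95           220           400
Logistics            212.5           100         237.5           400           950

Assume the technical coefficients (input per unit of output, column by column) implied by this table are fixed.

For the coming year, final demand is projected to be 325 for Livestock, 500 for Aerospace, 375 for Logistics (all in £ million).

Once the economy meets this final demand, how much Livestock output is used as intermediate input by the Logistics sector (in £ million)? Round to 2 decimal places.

z_13 = 292.47

Technical coefficients a_ij = z_ij / X_j:
  a_11 = 0/850 = 0.00, a_21 = 85/850 = 0.10, a_31 = 212.5/850 = 0.25
  a_12 = 80/400 = 0.20, a_22 = 0/400 = 0.00, a_32 = 100/400 = 0.25
  a_13 = 285/950 = 0.30, a_23 = 95/950 = 0.10, a_33 = 237.5/950 = 0.25
I − A =
  [   1.00    -0.20    -0.30]
  [  -0.10     1.00    -0.10]
  [  -0.25    -0.25     0.75]
Cofactors of I−A, C_ij = (−1)^(i+j)·(minor ij) (rows/columns in the sector order above):
  C_11 = (1.00)(0.75) − (-0.10)(-0.25) = 0.7250
  C_12 = −[(-0.10)(0.75) − (-0.10)(-0.25)] = 0.1000
  C_13 = (-0.10)(-0.25) − (1.00)(-0.25) = 0.2750
  C_21 = −[(-0.20)(0.75) − (-0.30)(-0.25)] = 0.2250
  C_22 = (1.00)(0.75) − (-0.30)(-0.25) = 0.6750
  C_23 = −[(1.00)(-0.25) − (-0.20)(-0.25)] = 0.3000
  C_31 = (-0.20)(-0.10) − (-0.30)(1.00) = 0.3200
  C_32 = −[(1.00)(-0.10) − (-0.30)(-0.10)] = 0.1300
  C_33 = (1.00)(1.00) − (-0.20)(-0.10) = 0.9800
det(I−A) = Σ_j (I−A)_1j·C_1j = (1.00)(0.7250) + (-0.20)(0.1000) + (-0.30)(0.2750) = 0.6225
adj(I−A) = Cᵀ =
  [ 0.7250   0.2250   0.3200]
  [ 0.1000   0.6750   0.1300]
  [ 0.2750   0.3000   0.9800]
(I − A)⁻¹ = adj(I−A) / det(I−A) ≈
  [   1.1647     0.3614     0.5141]
  [   0.1606     1.0843     0.2088]
  [   0.4418     0.4819     1.5743]
First solve x = (I − A)⁻¹ d = adj(I−A)·d / det(I−A); in particular x_3 = (0.2750·325 + 0.3000·500 + 0.9800·375) / 0.6225 = 606.875 / 0.6225 ≈ 974.8996.
Intermediate flow from 1 to 3: z_13 = a_13 · x_3 = 0.30 × 606.875 / 0.6225 = 182.0625 / 0.6225 ≈ 292.47.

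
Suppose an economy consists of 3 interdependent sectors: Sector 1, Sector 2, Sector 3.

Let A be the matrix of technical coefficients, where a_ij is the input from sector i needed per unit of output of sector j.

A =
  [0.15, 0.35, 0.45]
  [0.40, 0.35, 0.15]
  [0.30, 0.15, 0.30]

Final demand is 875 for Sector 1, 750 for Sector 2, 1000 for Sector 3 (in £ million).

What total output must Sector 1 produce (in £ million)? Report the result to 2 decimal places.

x_1 = 6884.55

I − A =
  [   0.85    -0.35    -0.45]
  [  -0.40     0.65    -0.15]
  [  -0.30    -0.15     0.70]
Cofactors of I−A, C_ij = (−1)^(i+j)·(minor ij) (rows/columns in the sector order above):
  C_11 = (0.65)(0.70) − (-0.15)(-0.15) = 0.4325
  C_12 = −[(-0.40)(0.70) − (-0.15)(-0.30)] = 0.3250
  C_13 = (-0.40)(-0.15) − (0.65)(-0.30) = 0.2550
  C_21 = −[(-0.35)(0.70) − (-0.45)(-0.15)] = 0.3125
  C_22 = (0.85)(0.70) − (-0.45)(-0.30) = 0.4600
  C_23 = −[(0.85)(-0.15) − (-0.35)(-0.30)] = 0.2325
  C_31 = (-0.35)(-0.15) − (-0.45)(0.65) = 0.3450
  C_32 = −[(0.85)(-0.15) − (-0.45)(-0.40)] = 0.3075
  C_33 = (0.85)(0.65) − (-0.35)(-0.40) = 0.4125
det(I−A) = Σ_j (I−A)_1j·C_1j = (0.85)(0.4325) + (-0.35)(0.3250) + (-0.45)(0.2550) = 0.139125
adj(I−A) = Cᵀ =
  [ 0.4325   0.3125   0.3450]
  [ 0.3250   0.4600   0.3075]
  [ 0.2550   0.2325   0.4125]
(I − A)⁻¹ = adj(I−A) / det(I−A) ≈
  [   3.1087     2.2462     2.4798]
  [   2.3360     3.3064     2.2102]
  [   1.8329     1.6712     2.9650]
x = (I − A)⁻¹ d = adj(I−A)·d / det(I−A), with det(I−A) = 0.139125:
  x_1 = (0.4325·875 + 0.3125·750 + 0.3450·1000) / 0.139125 = 957.8125 / 0.139125 ≈ 6884.55
  x_2 = (0.3250·875 + 0.4600·750 + 0.3075·1000) / 0.139125 = 936.875 / 0.139125 ≈ 6734.05
  x_3 = (0.2550·875 + 0.2325·750 + 0.4125·1000) / 0.139125 = 810.00 / 0.139125 ≈ 5822.10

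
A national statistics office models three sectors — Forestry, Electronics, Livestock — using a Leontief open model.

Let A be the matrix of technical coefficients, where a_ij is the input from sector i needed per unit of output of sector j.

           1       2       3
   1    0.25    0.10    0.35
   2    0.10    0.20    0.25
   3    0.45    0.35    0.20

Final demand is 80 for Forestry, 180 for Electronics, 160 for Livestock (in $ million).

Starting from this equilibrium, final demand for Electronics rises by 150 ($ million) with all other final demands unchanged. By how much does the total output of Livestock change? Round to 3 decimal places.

Δx_3 = 179.562

I − A =
  [   0.75    -0.10    -0.35]
  [  -0.10     0.80    -0.25]
  [  -0.45    -0.35     0.80]
Cofactors of I−A, C_ij = (−1)^(i+j)·(minor ij) (rows/columns in the sector order above):
  C_11 = (0.80)(0.80) − (-0.25)(-0.35) = 0.5525
  C_12 = −[(-0.10)(0.80) − (-0.25)(-0.45)] = 0.1925
  C_13 = (-0.10)(-0.35) − (0.80)(-0.45) = 0.3950
  C_21 = −[(-0.10)(0.80) − (-0.35)(-0.35)] = 0.2025
  C_22 = (0.75)(0.80) − (-0.35)(-0.45) = 0.4425
  C_23 = −[(0.75)(-0.35) − (-0.10)(-0.45)] = 0.3075
  C_31 = (-0.10)(-0.25) − (-0.35)(0.80) = 0.3050
  C_32 = −[(0.75)(-0.25) − (-0.35)(-0.10)] = 0.2225
  C_33 = (0.75)(0.80) − (-0.10)(-0.10) = 0.5900
det(I−A) = Σ_j (I−A)_1j·C_1j = (0.75)(0.5525) + (-0.10)(0.1925) + (-0.35)(0.3950) = 0.256875
adj(I−A) = Cᵀ =
  [ 0.5525   0.2025   0.3050]
  [ 0.1925   0.4425   0.2225]
  [ 0.3950   0.3075   0.5900]
(I − A)⁻¹ = adj(I−A) / det(I−A) ≈
  [   2.1509     0.7883     1.1873]
  [   0.7494     1.7226     0.8662]
  [   1.5377     1.1971     2.2968]
Δx = (I − A)⁻¹ Δd with Δd having +150 in the Electronics component and 0 elsewhere.
So Δx_3 = L_32 · (+150), where L_32 = adj(I−A)_32 / det(I−A) = 0.3075 / 0.256875.
Δx_3 = 0.3075 × (+150) / 0.256875 = 46.125 / 0.256875 ≈ 179.562.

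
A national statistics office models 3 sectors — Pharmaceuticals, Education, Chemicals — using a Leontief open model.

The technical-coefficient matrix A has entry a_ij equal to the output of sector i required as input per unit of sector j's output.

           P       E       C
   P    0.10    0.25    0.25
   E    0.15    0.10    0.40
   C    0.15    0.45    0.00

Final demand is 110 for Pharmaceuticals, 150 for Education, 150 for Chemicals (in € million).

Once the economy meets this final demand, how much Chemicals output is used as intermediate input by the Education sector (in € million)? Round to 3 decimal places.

I − A =
  [   0.90    -0.25    -0.25]
  [  -0.15     0.90    -0.40]
  [  -0.15    -0.45     1.00]
Cofactors of I−A, C_ij = (−1)^(i+j)·(minor ij) (rows/columns in the sector order above):
  C_11 = (0.90)(1.00) − (-0.40)(-0.45) = 0.7200
  C_12 = −[(-0.15)(1.00) − (-0.40)(-0.15)] = 0.2100
  C_13 = (-0.15)(-0.45) − (0.90)(-0.15) = 0.2025
  C_21 = −[(-0.25)(1.00) − (-0.25)(-0.45)] = 0.3625
  C_22 = (0.90)(1.00) − (-0.25)(-0.15) = 0.8625
  C_23 = −[(0.90)(-0.45) − (-0.25)(-0.15)] = 0.4425
  C_31 = (-0.25)(-0.40) − (-0.25)(0.90) = 0.3250
  C_32 = −[(0.90)(-0.40) − (-0.25)(-0.15)] = 0.3975
  C_33 = (0.90)(0.90) − (-0.25)(-0.15) = 0.7725
det(I−A) = Σ_j (I−A)_1j·C_1j = (0.90)(0.7200) + (-0.25)(0.2100) + (-0.25)(0.2025) = 0.544875
adj(I−A) = Cᵀ =
  [ 0.7200   0.3625   0.3250]
  [ 0.2100   0.8625   0.3975]
  [ 0.2025   0.4425   0.7725]
(I − A)⁻¹ = adj(I−A) / det(I−A) ≈
  [   1.3214     0.6653     0.5965]
  [   0.3854     1.5829     0.7295]
  [   0.3716     0.8121     1.4178]
First solve x = (I − A)⁻¹ d = adj(I−A)·d / det(I−A); in particular x_E = (0.2100·110 + 0.8625·150 + 0.3975·150) / 0.544875 = 212.10 / 0.544875 ≈ 389.26359.
Intermediate flow from C to E: z_CE = a_CE · x_E = 0.45 × 212.10 / 0.544875 = 95.445 / 0.544875 ≈ 175.169.

z_CE = 175.169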